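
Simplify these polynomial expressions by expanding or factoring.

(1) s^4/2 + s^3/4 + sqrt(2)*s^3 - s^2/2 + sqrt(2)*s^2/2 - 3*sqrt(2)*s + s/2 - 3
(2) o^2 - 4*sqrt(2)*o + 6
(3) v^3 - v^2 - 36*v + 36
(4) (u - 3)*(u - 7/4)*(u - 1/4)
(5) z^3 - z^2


(1) = (s/2 + 1)*(s - 3/2)*(s + sqrt(2))^2
(2) = (o - 3*sqrt(2))*(o - sqrt(2))
(3) = (v - 6)*(v - 1)*(v + 6)
(4) = u^3 - 5*u^2 + 103*u/16 - 21/16
(5) = z^2*(z - 1)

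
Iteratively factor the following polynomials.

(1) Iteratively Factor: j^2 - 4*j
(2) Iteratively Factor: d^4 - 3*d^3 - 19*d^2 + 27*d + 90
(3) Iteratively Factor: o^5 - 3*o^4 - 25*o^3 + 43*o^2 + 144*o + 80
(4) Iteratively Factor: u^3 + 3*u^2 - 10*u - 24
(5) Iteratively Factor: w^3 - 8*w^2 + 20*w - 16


(1) = (j - 4)*(j)
(2) = (d - 3)*(d^3 - 19*d - 30) = (d - 3)*(d + 2)*(d^2 - 2*d - 15) = (d - 3)*(d + 2)*(d + 3)*(d - 5)
(3) = (o + 4)*(o^4 - 7*o^3 + 3*o^2 + 31*o + 20) = (o - 4)*(o + 4)*(o^3 - 3*o^2 - 9*o - 5) = (o - 4)*(o + 1)*(o + 4)*(o^2 - 4*o - 5) = (o - 4)*(o + 1)^2*(o + 4)*(o - 5)
(4) = (u + 2)*(u^2 + u - 12) = (u + 2)*(u + 4)*(u - 3)
(5) = (w - 4)*(w^2 - 4*w + 4) = (w - 4)*(w - 2)*(w - 2)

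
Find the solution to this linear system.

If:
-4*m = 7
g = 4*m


Then:
g = -7
m = -7/4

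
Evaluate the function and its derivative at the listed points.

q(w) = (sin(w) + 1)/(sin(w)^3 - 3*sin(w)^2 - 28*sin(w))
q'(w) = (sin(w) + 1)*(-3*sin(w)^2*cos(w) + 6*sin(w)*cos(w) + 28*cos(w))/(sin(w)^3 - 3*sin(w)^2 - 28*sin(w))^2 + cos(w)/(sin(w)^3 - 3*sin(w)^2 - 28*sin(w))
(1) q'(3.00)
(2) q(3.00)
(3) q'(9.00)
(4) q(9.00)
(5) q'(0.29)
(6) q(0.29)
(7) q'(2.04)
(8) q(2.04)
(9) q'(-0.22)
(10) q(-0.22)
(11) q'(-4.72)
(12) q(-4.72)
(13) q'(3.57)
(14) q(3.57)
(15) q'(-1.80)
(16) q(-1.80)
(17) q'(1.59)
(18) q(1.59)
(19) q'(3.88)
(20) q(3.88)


(1) = -1.78
(2) = -0.28
(3) = -0.19
(4) = -0.12
(5) = 0.42
(6) = -0.16
(7) = -0.02
(8) = -0.07
(9) = 0.73
(10) = 0.13
(11) = 0.00
(12) = -0.07
(13) = -0.19
(14) = 0.05
(15) = -0.01
(16) = 0.00
(17) = -0.00
(18) = -0.07
(19) = -0.06
(20) = 0.02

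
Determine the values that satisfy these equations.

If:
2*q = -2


Then:
q = -1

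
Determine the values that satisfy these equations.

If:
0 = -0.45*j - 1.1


Then:
j = -2.44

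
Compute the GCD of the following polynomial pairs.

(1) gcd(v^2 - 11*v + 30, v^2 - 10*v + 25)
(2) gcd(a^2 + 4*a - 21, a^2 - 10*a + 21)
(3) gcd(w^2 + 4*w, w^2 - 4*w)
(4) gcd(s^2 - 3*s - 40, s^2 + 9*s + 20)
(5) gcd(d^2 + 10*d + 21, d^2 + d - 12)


(1) = v - 5
(2) = a - 3
(3) = gcd(w*(w + 4), w*(w - 4)) = w
(4) = s + 5
(5) = gcd((d + 3)*(d + 7), (d - 3)*(d + 4)) = 1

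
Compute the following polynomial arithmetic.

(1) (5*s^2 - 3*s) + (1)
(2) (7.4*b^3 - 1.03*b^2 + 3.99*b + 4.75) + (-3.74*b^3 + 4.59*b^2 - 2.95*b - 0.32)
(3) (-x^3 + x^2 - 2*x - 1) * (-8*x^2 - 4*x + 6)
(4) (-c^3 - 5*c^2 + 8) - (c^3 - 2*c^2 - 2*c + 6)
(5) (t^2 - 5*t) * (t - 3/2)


(1) = 5*s^2 - 3*s + 1
(2) = 3.66*b^3 + 3.56*b^2 + 1.04*b + 4.43
(3) = 8*x^5 - 4*x^4 + 6*x^3 + 22*x^2 - 8*x - 6
(4) = -2*c^3 - 3*c^2 + 2*c + 2
(5) = t^3 - 13*t^2/2 + 15*t/2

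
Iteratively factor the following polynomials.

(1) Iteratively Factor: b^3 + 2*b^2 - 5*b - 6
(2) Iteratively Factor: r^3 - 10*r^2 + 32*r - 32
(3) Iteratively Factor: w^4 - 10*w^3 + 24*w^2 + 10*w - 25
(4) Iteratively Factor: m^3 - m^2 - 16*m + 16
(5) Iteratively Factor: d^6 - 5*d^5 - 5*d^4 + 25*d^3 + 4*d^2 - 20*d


(1) = (b + 1)*(b^2 + b - 6) = (b + 1)*(b + 3)*(b - 2)
(2) = (r - 2)*(r^2 - 8*r + 16) = (r - 4)*(r - 2)*(r - 4)
(3) = (w + 1)*(w^3 - 11*w^2 + 35*w - 25) = (w - 5)*(w + 1)*(w^2 - 6*w + 5) = (w - 5)^2*(w + 1)*(w - 1)
(4) = (m + 4)*(m^2 - 5*m + 4) = (m - 4)*(m + 4)*(m - 1)
(5) = (d)*(d^5 - 5*d^4 - 5*d^3 + 25*d^2 + 4*d - 20) = d*(d + 2)*(d^4 - 7*d^3 + 9*d^2 + 7*d - 10) = d*(d + 1)*(d + 2)*(d^3 - 8*d^2 + 17*d - 10) = d*(d - 2)*(d + 1)*(d + 2)*(d^2 - 6*d + 5) = d*(d - 5)*(d - 2)*(d + 1)*(d + 2)*(d - 1)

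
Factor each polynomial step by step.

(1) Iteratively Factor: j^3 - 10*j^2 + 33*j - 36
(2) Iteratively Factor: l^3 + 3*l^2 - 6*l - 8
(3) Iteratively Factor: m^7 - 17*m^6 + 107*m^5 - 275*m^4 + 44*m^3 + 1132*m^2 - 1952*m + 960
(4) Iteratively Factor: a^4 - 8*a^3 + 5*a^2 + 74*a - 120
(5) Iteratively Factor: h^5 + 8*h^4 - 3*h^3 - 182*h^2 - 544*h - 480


(1) = (j - 3)*(j^2 - 7*j + 12) = (j - 4)*(j - 3)*(j - 3)
(2) = (l + 4)*(l^2 - l - 2) = (l + 1)*(l + 4)*(l - 2)
(3) = (m - 4)*(m^6 - 13*m^5 + 55*m^4 - 55*m^3 - 176*m^2 + 428*m - 240) = (m - 5)*(m - 4)*(m^5 - 8*m^4 + 15*m^3 + 20*m^2 - 76*m + 48) = (m - 5)*(m - 4)*(m - 2)*(m^4 - 6*m^3 + 3*m^2 + 26*m - 24) = (m - 5)*(m - 4)*(m - 2)*(m - 1)*(m^3 - 5*m^2 - 2*m + 24) = (m - 5)*(m - 4)*(m - 3)*(m - 2)*(m - 1)*(m^2 - 2*m - 8) = (m - 5)*(m - 4)*(m - 3)*(m - 2)*(m - 1)*(m + 2)*(m - 4)
(4) = (a - 2)*(a^3 - 6*a^2 - 7*a + 60) = (a - 5)*(a - 2)*(a^2 - a - 12) = (a - 5)*(a - 4)*(a - 2)*(a + 3)
(5) = (h + 3)*(h^4 + 5*h^3 - 18*h^2 - 128*h - 160) = (h + 2)*(h + 3)*(h^3 + 3*h^2 - 24*h - 80) = (h - 5)*(h + 2)*(h + 3)*(h^2 + 8*h + 16) = (h - 5)*(h + 2)*(h + 3)*(h + 4)*(h + 4)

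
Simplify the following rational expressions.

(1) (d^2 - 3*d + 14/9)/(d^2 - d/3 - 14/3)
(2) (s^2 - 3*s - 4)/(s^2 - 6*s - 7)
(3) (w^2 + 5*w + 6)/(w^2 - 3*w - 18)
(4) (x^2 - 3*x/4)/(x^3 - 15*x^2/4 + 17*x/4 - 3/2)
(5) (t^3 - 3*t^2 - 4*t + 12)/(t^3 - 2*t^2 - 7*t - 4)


(1) = (3*d - 2)/(3*d + 6)
(2) = (s - 4)/(s - 7)
(3) = (w + 2)/(w - 6)
(4) = x/(x^2 - 3*x + 2)
(5) = (t^3 - 3*t^2 - 4*t + 12)/(t^3 - 2*t^2 - 7*t - 4)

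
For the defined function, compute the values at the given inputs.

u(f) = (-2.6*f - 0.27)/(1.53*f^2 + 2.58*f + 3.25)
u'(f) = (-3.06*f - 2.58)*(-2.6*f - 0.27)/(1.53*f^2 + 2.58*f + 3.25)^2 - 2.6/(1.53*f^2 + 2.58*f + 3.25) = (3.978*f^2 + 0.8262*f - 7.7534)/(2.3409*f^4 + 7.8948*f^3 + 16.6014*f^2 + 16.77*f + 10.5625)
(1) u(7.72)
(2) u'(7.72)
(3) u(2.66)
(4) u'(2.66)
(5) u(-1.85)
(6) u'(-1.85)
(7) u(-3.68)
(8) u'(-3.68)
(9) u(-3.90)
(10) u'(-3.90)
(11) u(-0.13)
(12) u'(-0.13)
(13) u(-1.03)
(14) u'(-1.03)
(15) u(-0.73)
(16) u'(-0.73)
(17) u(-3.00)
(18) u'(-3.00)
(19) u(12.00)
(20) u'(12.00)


(1) = -0.18
(2) = 0.02
(3) = -0.34
(4) = 0.05
(5) = 1.22
(6) = 0.31
(7) = 0.64
(8) = 0.21
(9) = 0.60
(10) = 0.18
(11) = 0.02
(12) = -0.90
(13) = 1.09
(14) = -0.89
(15) = 0.75
(16) = -1.31
(17) = 0.81
(18) = 0.30
(19) = -0.12
(20) = 0.01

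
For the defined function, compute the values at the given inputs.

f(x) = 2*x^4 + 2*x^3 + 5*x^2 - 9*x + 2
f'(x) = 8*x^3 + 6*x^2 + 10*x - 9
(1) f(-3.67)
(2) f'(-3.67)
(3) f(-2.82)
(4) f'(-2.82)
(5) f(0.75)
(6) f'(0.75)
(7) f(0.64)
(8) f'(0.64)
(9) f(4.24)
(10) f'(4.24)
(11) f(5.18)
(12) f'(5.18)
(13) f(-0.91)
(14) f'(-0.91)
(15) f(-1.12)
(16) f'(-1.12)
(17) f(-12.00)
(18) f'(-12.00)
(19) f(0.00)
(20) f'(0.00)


(1) = 366.34
(2) = -360.33
(3) = 148.77
(4) = -168.89
(5) = -0.46
(6) = 5.25
(7) = -0.85
(8) = 1.95
(9) = 852.57
(10) = 751.07
(11) = 1807.48
(12) = 1315.73
(13) = 14.19
(14) = -19.16
(15) = 18.69
(16) = -23.91
(17) = 38846.00
(18) = -13089.00
(19) = 2.00
(20) = -9.00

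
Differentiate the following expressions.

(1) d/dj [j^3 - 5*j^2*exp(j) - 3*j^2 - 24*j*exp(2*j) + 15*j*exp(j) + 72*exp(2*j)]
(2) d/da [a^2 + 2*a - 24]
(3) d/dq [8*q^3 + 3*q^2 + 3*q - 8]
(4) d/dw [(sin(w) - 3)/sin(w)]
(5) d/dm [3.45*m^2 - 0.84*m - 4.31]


(1) = -5*j^2*exp(j) + 3*j^2 - 48*j*exp(2*j) + 5*j*exp(j) - 6*j + 120*exp(2*j) + 15*exp(j)
(2) = 2*a + 2
(3) = 24*q^2 + 6*q + 3
(4) = 3*cos(w)/sin(w)^2
(5) = 6.9*m - 0.84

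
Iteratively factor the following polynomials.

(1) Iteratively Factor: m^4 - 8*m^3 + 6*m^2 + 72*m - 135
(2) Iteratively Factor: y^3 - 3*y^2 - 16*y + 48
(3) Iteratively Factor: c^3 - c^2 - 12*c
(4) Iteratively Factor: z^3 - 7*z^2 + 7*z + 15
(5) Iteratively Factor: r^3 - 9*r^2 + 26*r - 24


(1) = (m + 3)*(m^3 - 11*m^2 + 39*m - 45) = (m - 5)*(m + 3)*(m^2 - 6*m + 9) = (m - 5)*(m - 3)*(m + 3)*(m - 3)
(2) = (y + 4)*(y^2 - 7*y + 12) = (y - 4)*(y + 4)*(y - 3)
(3) = (c - 4)*(c^2 + 3*c) = (c - 4)*(c + 3)*(c)
(4) = (z - 3)*(z^2 - 4*z - 5) = (z - 5)*(z - 3)*(z + 1)
(5) = (r - 2)*(r^2 - 7*r + 12) = (r - 4)*(r - 2)*(r - 3)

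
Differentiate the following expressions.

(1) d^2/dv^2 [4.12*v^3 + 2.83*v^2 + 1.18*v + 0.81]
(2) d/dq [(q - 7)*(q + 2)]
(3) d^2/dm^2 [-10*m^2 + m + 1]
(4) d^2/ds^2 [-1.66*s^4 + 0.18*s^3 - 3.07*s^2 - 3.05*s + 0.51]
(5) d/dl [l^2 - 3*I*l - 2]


(1) = 24.72*v + 5.66
(2) = 2*q - 5
(3) = -20
(4) = -19.92*s^2 + 1.08*s - 6.14
(5) = 2*l - 3*I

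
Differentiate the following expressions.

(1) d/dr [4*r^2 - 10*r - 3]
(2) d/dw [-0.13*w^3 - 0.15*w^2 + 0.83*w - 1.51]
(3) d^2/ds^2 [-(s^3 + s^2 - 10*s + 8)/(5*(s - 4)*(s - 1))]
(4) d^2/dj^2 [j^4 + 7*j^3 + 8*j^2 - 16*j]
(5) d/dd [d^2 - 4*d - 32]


(1) = 8*r - 10
(2) = -0.39*w^2 - 0.3*w + 0.83
(3) = -32/(5*s^3 - 60*s^2 + 240*s - 320)
(4) = 12*j^2 + 42*j + 16
(5) = 2*d - 4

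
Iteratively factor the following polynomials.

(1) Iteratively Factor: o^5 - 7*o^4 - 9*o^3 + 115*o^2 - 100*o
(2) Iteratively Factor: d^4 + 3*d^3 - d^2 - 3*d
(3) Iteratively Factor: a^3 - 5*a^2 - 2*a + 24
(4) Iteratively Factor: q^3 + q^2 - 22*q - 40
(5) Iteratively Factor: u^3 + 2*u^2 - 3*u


(1) = (o + 4)*(o^4 - 11*o^3 + 35*o^2 - 25*o) = (o - 5)*(o + 4)*(o^3 - 6*o^2 + 5*o) = (o - 5)^2*(o + 4)*(o^2 - o) = (o - 5)^2*(o - 1)*(o + 4)*(o)
(2) = (d + 1)*(d^3 + 2*d^2 - 3*d) = d*(d + 1)*(d^2 + 2*d - 3) = d*(d + 1)*(d + 3)*(d - 1)
(3) = (a - 4)*(a^2 - a - 6) = (a - 4)*(a + 2)*(a - 3)
(4) = (q + 2)*(q^2 - q - 20) = (q + 2)*(q + 4)*(q - 5)
(5) = (u + 3)*(u^2 - u) = (u - 1)*(u + 3)*(u)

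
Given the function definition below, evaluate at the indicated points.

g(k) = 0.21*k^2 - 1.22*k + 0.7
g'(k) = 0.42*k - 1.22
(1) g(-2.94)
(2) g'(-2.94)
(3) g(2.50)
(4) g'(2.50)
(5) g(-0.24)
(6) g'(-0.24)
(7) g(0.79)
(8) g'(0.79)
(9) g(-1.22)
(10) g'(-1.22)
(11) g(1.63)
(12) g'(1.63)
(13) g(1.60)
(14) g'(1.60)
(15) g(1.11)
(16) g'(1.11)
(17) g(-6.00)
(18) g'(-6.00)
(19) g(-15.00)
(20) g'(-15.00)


(1) = 6.10
(2) = -2.45
(3) = -1.04
(4) = -0.17
(5) = 1.00
(6) = -1.32
(7) = -0.13
(8) = -0.89
(9) = 2.50
(10) = -1.73
(11) = -0.73
(12) = -0.54
(13) = -0.71
(14) = -0.55
(15) = -0.40
(16) = -0.75
(17) = 15.58
(18) = -3.74
(19) = 66.25
(20) = -7.52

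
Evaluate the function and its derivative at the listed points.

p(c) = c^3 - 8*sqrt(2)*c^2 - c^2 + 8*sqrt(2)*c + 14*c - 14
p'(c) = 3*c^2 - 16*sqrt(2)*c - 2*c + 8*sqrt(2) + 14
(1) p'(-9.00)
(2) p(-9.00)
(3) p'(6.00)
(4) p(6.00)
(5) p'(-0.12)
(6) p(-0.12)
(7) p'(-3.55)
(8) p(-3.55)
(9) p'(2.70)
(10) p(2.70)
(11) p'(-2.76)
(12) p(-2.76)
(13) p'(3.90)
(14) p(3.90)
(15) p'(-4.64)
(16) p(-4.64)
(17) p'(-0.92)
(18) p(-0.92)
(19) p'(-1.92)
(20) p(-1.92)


(1) = 489.96
(2) = -1968.23
(3) = -14.45
(4) = -89.41
(5) = 28.31
(6) = -17.22
(7) = 150.55
(8) = -303.79
(9) = -19.31
(10) = -15.74
(11) = 116.14
(12) = -198.69
(13) = -25.10
(14) = -43.25
(15) = 204.17
(16) = -496.46
(17) = 50.51
(18) = -48.49
(19) = 83.66
(20) = -115.07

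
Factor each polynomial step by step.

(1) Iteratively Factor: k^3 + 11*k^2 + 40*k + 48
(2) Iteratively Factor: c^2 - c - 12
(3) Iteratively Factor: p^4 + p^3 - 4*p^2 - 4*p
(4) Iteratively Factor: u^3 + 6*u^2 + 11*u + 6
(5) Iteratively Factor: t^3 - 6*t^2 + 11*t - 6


(1) = (k + 3)*(k^2 + 8*k + 16) = (k + 3)*(k + 4)*(k + 4)
(2) = (c + 3)*(c - 4)
(3) = (p - 2)*(p^3 + 3*p^2 + 2*p) = (p - 2)*(p + 1)*(p^2 + 2*p) = p*(p - 2)*(p + 1)*(p + 2)
(4) = (u + 3)*(u^2 + 3*u + 2) = (u + 1)*(u + 3)*(u + 2)
(5) = (t - 2)*(t^2 - 4*t + 3) = (t - 2)*(t - 1)*(t - 3)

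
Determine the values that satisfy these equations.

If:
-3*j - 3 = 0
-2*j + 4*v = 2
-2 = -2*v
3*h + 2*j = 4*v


Then:
No Solution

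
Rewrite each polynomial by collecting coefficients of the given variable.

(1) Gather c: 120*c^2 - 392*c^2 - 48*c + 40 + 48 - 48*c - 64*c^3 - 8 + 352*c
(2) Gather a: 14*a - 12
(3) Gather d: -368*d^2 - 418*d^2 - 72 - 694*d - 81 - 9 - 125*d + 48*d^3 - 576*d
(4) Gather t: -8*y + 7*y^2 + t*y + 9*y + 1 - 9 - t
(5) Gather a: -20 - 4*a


(1) = -64*c^3 - 272*c^2 + 256*c + 80
(2) = 14*a - 12
(3) = 48*d^3 - 786*d^2 - 1395*d - 162
(4) = t*(y - 1) + 7*y^2 + y - 8
(5) = -4*a - 20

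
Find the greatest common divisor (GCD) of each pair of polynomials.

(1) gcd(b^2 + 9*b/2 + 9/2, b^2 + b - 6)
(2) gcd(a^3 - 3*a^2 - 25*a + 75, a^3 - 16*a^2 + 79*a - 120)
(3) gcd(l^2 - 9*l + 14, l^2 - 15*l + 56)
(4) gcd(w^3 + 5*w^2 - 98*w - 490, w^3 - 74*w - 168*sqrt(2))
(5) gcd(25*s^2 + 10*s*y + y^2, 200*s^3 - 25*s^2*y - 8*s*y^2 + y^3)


(1) = gcd((b + 3/2)*(b + 3), (b - 2)*(b + 3)) = b + 3
(2) = a^2 - 8*a + 15
(3) = gcd((l - 7)*(l - 2), (l - 8)*(l - 7)) = l - 7
(4) = w - 7*sqrt(2)
(5) = gcd((5*s + y)^2, (-8*s + y)*(-5*s + y)*(5*s + y)) = 5*s + y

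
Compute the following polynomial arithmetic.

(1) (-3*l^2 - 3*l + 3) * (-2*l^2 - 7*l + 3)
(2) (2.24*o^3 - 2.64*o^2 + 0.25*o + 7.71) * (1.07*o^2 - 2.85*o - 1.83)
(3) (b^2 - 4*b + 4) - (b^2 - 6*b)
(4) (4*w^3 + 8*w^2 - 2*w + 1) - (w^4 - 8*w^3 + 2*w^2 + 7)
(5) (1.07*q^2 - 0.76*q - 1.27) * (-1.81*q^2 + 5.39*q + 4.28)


(1) = 6*l^4 + 27*l^3 + 6*l^2 - 30*l + 9
(2) = 2.3968*o^5 - 9.2088*o^4 + 3.6923*o^3 + 12.3684*o^2 - 22.431*o - 14.1093
(3) = 2*b + 4
(4) = -w^4 + 12*w^3 + 6*w^2 - 2*w - 6
(5) = -1.9367*q^4 + 7.1429*q^3 + 2.7819*q^2 - 10.0981*q - 5.4356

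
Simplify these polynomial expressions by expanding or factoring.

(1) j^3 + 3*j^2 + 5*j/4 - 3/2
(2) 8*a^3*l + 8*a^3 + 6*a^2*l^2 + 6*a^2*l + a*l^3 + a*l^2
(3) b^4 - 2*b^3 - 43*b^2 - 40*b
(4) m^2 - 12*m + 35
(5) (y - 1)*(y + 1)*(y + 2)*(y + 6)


(1) = (j - 1/2)*(j + 3/2)*(j + 2)
(2) = (2*a + l)*(4*a + l)*(a*l + a)
(3) = b*(b - 8)*(b + 1)*(b + 5)
(4) = (m - 7)*(m - 5)
(5) = y^4 + 8*y^3 + 11*y^2 - 8*y - 12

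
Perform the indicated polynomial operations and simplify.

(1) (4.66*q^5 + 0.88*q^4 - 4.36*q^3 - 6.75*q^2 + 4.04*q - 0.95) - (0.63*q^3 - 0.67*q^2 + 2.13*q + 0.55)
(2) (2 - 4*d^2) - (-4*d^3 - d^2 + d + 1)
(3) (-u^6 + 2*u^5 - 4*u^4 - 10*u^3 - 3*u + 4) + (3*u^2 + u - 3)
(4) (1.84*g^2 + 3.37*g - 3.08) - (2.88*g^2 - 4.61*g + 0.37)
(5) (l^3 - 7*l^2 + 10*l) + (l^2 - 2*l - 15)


(1) = 4.66*q^5 + 0.88*q^4 - 4.99*q^3 - 6.08*q^2 + 1.91*q - 1.5
(2) = 4*d^3 - 3*d^2 - d + 1
(3) = -u^6 + 2*u^5 - 4*u^4 - 10*u^3 + 3*u^2 - 2*u + 1
(4) = -1.04*g^2 + 7.98*g - 3.45
(5) = l^3 - 6*l^2 + 8*l - 15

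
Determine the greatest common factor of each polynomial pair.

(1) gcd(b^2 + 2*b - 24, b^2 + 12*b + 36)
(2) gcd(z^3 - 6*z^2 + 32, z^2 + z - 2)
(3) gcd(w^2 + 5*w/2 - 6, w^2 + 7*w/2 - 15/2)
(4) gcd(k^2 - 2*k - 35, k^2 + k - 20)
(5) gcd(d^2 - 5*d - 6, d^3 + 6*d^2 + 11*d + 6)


(1) = gcd((b - 4)*(b + 6), (b + 6)^2) = b + 6
(2) = gcd((z - 4)^2*(z + 2), (z - 1)*(z + 2)) = z + 2
(3) = w - 3/2
(4) = gcd((k - 7)*(k + 5), (k - 4)*(k + 5)) = k + 5
(5) = gcd((d - 6)*(d + 1), (d + 1)*(d + 2)*(d + 3)) = d + 1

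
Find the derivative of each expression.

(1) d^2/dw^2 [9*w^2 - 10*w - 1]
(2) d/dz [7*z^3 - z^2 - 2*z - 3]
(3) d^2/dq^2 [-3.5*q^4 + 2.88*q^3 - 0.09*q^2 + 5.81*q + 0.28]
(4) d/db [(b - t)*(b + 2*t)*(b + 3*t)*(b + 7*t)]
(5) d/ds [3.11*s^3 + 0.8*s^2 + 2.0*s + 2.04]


(1) = 18
(2) = 21*z^2 - 2*z - 2
(3) = -42.0*q^2 + 17.28*q - 0.18
(4) = 4*b^3 + 33*b^2*t + 58*b*t^2 + t^3
(5) = 9.33*s^2 + 1.6*s + 2.0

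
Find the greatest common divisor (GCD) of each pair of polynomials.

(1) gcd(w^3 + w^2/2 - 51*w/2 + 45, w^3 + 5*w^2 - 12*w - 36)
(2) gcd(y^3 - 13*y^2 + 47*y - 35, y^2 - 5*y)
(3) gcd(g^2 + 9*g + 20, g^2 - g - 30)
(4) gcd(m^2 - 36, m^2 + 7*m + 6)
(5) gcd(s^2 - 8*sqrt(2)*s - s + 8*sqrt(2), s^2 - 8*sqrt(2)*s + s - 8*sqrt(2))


(1) = gcd((w - 3)*(w - 5/2)*(w + 6), (w - 3)*(w + 2)*(w + 6)) = w^2 + 3*w - 18
(2) = gcd((y - 7)*(y - 5)*(y - 1), y*(y - 5)) = y - 5
(3) = g + 5
(4) = gcd((m - 6)*(m + 6), (m + 1)*(m + 6)) = m + 6
(5) = s - 8*sqrt(2)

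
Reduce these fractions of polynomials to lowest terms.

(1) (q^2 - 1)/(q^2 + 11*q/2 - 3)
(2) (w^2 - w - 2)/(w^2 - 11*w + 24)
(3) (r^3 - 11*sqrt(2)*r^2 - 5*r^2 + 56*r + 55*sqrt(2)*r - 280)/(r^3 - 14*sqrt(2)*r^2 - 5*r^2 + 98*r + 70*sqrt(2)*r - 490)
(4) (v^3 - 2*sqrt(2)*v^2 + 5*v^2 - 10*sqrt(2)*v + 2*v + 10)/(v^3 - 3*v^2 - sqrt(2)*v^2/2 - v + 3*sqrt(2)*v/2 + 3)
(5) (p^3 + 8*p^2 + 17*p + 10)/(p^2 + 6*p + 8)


(1) = (2*q^2 - 2)/(2*q^2 + 11*q - 6)
(2) = (w^2 - w - 2)/(w^2 - 11*w + 24)
(3) = (r - 4*sqrt(2))/(r - 7*sqrt(2))
(4) = (2*v^2 + v*(10 - 2*sqrt(2)) - 10*sqrt(2))/(2*v^2 + v*(-6 + sqrt(2)) - 3*sqrt(2))
(5) = (p^2 + 6*p + 5)/(p + 4)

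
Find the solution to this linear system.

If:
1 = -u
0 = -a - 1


Then:
a = -1
u = -1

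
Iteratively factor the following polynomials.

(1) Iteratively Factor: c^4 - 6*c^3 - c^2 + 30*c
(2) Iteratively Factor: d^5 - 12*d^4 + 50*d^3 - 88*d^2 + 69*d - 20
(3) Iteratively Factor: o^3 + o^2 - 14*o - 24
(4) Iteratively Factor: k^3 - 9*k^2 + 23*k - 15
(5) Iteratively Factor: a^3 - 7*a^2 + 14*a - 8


(1) = (c - 5)*(c^3 - c^2 - 6*c) = (c - 5)*(c - 3)*(c^2 + 2*c) = c*(c - 5)*(c - 3)*(c + 2)
(2) = (d - 1)*(d^4 - 11*d^3 + 39*d^2 - 49*d + 20) = (d - 4)*(d - 1)*(d^3 - 7*d^2 + 11*d - 5) = (d - 5)*(d - 4)*(d - 1)*(d^2 - 2*d + 1) = (d - 5)*(d - 4)*(d - 1)^2*(d - 1)
(3) = (o + 2)*(o^2 - o - 12) = (o - 4)*(o + 2)*(o + 3)
(4) = (k - 5)*(k^2 - 4*k + 3) = (k - 5)*(k - 1)*(k - 3)
(5) = (a - 4)*(a^2 - 3*a + 2) = (a - 4)*(a - 2)*(a - 1)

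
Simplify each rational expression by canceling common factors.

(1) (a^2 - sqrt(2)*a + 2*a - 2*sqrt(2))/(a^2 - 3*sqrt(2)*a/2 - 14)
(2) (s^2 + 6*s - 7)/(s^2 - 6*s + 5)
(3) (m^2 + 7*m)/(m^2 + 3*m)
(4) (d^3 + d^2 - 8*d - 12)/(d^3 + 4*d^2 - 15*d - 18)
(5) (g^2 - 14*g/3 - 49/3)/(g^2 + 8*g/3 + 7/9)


(1) = (2*a^2 + a*(4 - 2*sqrt(2)) - 4*sqrt(2))/(2*a^2 - 3*sqrt(2)*a - 28)
(2) = (s + 7)/(s - 5)
(3) = (m + 7)/(m + 3)
(4) = (d^2 + 4*d + 4)/(d^2 + 7*d + 6)
(5) = (3*g - 21)/(3*g + 1)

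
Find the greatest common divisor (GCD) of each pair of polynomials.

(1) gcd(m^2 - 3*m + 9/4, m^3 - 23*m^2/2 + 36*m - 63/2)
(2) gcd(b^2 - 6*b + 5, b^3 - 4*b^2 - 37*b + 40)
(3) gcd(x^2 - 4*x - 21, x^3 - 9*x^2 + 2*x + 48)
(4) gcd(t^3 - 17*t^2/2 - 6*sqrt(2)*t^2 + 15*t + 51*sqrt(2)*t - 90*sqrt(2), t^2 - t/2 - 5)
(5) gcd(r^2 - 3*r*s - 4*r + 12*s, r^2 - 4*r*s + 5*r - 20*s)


(1) = m - 3/2
(2) = b - 1
(3) = gcd((x - 7)*(x + 3), (x - 8)*(x - 3)*(x + 2)) = 1
(4) = gcd((t - 6)*(t - 5/2)*(t - 6*sqrt(2)), (t - 5/2)*(t + 2)) = t - 5/2
(5) = gcd((r - 4)*(r - 3*s), (r + 5)*(r - 4*s)) = 1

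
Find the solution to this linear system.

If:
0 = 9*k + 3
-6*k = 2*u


Then:
k = -1/3
u = 1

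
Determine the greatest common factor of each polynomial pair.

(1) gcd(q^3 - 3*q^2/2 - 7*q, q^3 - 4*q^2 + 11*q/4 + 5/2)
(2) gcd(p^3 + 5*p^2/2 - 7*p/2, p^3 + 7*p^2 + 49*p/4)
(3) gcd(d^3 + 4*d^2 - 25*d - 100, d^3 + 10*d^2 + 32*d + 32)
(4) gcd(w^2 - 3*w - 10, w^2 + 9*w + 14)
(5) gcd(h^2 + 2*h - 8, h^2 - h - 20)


(1) = gcd(q*(q - 7/2)*(q + 2), (q - 5/2)*(q - 2)*(q + 1/2)) = 1
(2) = gcd(p*(p - 1)*(p + 7/2), p*(p + 7/2)^2) = p^2 + 7*p/2
(3) = d + 4
(4) = w + 2
(5) = gcd((h - 2)*(h + 4), (h - 5)*(h + 4)) = h + 4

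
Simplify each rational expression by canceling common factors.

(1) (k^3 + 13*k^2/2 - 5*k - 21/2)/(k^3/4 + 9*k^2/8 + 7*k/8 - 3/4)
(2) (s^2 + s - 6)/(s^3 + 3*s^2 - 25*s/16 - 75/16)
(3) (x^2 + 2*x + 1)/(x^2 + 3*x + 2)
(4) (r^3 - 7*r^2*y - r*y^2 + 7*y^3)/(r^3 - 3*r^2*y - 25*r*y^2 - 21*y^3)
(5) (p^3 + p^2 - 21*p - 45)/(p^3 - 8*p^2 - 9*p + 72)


(1) = (8*k^3 + 52*k^2 - 40*k - 84)/(2*k^3 + 9*k^2 + 7*k - 6)
(2) = (16*s - 32)/(16*s^2 - 25)
(3) = (x + 1)/(x + 2)
(4) = (r - y)/(r + 3*y)
(5) = (p^2 - 2*p - 15)/(p^2 - 11*p + 24)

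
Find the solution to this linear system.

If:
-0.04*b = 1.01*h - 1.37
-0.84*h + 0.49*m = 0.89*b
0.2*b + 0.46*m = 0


Then:
b = -1.07
h = 1.40
m = 0.46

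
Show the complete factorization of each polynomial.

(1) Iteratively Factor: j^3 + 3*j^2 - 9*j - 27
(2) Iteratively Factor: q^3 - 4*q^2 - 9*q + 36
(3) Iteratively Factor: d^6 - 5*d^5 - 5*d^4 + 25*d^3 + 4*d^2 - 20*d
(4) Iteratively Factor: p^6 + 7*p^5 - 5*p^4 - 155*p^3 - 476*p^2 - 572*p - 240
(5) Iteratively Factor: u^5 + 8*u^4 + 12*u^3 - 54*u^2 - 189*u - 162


(1) = (j - 3)*(j^2 + 6*j + 9) = (j - 3)*(j + 3)*(j + 3)
(2) = (q - 4)*(q^2 - 9) = (q - 4)*(q - 3)*(q + 3)
(3) = (d - 2)*(d^5 - 3*d^4 - 11*d^3 + 3*d^2 + 10*d) = (d - 2)*(d + 2)*(d^4 - 5*d^3 - d^2 + 5*d) = d*(d - 2)*(d + 2)*(d^3 - 5*d^2 - d + 5) = d*(d - 2)*(d - 1)*(d + 2)*(d^2 - 4*d - 5) = d*(d - 2)*(d - 1)*(d + 1)*(d + 2)*(d - 5)
(4) = (p + 2)*(p^5 + 5*p^4 - 15*p^3 - 125*p^2 - 226*p - 120) = (p + 2)*(p + 3)*(p^4 + 2*p^3 - 21*p^2 - 62*p - 40) = (p - 5)*(p + 2)*(p + 3)*(p^3 + 7*p^2 + 14*p + 8) = (p - 5)*(p + 2)*(p + 3)*(p + 4)*(p^2 + 3*p + 2) = (p - 5)*(p + 2)^2*(p + 3)*(p + 4)*(p + 1)
(5) = (u + 3)*(u^4 + 5*u^3 - 3*u^2 - 45*u - 54) = (u + 2)*(u + 3)*(u^3 + 3*u^2 - 9*u - 27) = (u + 2)*(u + 3)^2*(u^2 - 9) = (u - 3)*(u + 2)*(u + 3)^2*(u + 3)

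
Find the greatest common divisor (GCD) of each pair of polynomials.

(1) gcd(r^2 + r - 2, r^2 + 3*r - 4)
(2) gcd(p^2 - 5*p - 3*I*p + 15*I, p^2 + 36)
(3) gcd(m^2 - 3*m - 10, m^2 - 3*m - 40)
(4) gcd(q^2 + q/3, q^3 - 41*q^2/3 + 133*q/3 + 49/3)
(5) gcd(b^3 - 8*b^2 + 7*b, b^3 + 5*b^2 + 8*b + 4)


(1) = r - 1
(2) = 1
(3) = gcd((m - 5)*(m + 2), (m - 8)*(m + 5)) = 1
(4) = q + 1/3
(5) = 1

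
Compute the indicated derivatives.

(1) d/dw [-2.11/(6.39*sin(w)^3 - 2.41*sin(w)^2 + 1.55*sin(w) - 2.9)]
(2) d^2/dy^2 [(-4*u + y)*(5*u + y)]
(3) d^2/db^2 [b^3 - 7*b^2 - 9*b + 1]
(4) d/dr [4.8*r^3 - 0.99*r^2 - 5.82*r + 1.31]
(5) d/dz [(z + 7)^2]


(1) = (40.4487*sin(w)^2 - 10.1702*sin(w) + 3.2705)*cos(w)/(6.39*sin(w)^3 - 2.41*sin(w)^2 + 1.55*sin(w) - 2.9)^2
(2) = 2
(3) = 6*b - 14
(4) = 14.4*r^2 - 1.98*r - 5.82
(5) = 2*z + 14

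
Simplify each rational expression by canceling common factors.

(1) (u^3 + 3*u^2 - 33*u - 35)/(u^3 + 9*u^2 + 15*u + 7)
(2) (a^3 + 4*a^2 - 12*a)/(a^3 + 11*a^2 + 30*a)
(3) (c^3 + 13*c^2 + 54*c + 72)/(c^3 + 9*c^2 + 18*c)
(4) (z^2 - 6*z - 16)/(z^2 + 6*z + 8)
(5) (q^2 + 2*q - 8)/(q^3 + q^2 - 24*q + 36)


(1) = (u - 5)/(u + 1)
(2) = (a - 2)/(a + 5)
(3) = (c + 4)/c
(4) = (z - 8)/(z + 4)
(5) = (q + 4)/(q^2 + 3*q - 18)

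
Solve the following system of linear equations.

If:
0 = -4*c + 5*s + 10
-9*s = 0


Then:
c = 5/2
s = 0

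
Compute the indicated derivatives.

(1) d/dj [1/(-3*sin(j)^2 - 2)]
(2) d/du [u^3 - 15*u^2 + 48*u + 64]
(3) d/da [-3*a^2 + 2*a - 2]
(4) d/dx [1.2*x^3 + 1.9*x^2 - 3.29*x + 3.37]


(1) = 12*sin(2*j)/(7 - 3*cos(2*j))^2
(2) = 3*u^2 - 30*u + 48
(3) = 2 - 6*a
(4) = 3.6*x^2 + 3.8*x - 3.29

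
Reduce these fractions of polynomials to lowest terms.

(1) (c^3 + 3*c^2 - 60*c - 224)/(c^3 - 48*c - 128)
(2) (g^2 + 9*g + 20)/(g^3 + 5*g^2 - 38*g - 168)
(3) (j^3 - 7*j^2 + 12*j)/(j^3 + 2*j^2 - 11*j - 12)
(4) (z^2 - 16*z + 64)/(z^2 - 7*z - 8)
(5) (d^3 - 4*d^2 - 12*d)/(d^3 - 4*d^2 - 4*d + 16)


(1) = (c + 7)/(c + 4)
(2) = (g + 5)/(g^2 + g - 42)
(3) = (j^2 - 4*j)/(j^2 + 5*j + 4)
(4) = (z - 8)/(z + 1)
(5) = (d^2 - 6*d)/(d^2 - 6*d + 8)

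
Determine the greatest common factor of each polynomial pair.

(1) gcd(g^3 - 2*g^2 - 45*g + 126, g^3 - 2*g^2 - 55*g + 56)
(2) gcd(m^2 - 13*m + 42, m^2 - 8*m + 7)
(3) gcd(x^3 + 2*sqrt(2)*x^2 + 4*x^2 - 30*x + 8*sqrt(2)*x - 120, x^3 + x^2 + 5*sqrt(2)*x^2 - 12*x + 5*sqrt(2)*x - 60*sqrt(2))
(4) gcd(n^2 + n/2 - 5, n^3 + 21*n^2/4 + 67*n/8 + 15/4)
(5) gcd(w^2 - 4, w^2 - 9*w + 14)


(1) = g + 7
(2) = m - 7
(3) = x^2 + x*(4 + 5*sqrt(2)) + 20*sqrt(2)
(4) = n + 5/2
(5) = gcd((w - 2)*(w + 2), (w - 7)*(w - 2)) = w - 2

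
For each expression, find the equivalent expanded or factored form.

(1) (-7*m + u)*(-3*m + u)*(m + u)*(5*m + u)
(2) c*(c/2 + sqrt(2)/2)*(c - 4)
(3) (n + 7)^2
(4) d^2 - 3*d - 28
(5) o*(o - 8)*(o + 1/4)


(1) = 105*m^4 + 76*m^3*u - 34*m^2*u^2 - 4*m*u^3 + u^4
(2) = c^3/2 - 2*c^2 + sqrt(2)*c^2/2 - 2*sqrt(2)*c
(3) = n^2 + 14*n + 49
(4) = (d - 7)*(d + 4)
(5) = o^3 - 31*o^2/4 - 2*o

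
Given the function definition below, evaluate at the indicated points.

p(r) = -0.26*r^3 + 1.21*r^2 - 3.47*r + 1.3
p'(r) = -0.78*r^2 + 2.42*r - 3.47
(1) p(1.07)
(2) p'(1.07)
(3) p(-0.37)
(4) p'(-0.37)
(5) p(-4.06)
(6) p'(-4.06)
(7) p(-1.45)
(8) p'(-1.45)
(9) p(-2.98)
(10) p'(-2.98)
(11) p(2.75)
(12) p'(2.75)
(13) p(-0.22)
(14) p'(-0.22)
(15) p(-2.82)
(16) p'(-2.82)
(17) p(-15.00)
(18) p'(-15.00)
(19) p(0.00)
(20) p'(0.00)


(1) = -1.35
(2) = -1.77
(3) = 2.76
(4) = -4.47
(5) = 52.73
(6) = -26.15
(7) = 9.67
(8) = -8.62
(9) = 29.27
(10) = -17.61
(11) = -4.50
(12) = -2.71
(13) = 2.12
(14) = -4.04
(15) = 26.54
(16) = -16.50
(17) = 1203.10
(18) = -215.27
(19) = 1.30
(20) = -3.47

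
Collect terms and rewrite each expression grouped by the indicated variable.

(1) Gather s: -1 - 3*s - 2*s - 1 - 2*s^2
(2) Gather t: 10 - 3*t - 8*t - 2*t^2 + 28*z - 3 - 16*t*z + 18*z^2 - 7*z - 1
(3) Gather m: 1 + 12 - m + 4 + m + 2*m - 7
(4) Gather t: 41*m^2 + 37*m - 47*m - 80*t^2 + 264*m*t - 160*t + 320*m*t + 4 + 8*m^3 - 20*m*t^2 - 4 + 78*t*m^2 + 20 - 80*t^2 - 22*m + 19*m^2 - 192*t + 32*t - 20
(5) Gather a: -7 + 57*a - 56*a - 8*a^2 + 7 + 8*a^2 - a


(1) = -2*s^2 - 5*s - 2
(2) = -2*t^2 + t*(-16*z - 11) + 18*z^2 + 21*z + 6
(3) = 2*m + 10
(4) = 8*m^3 + 60*m^2 - 32*m + t^2*(-20*m - 160) + t*(78*m^2 + 584*m - 320)
(5) = 0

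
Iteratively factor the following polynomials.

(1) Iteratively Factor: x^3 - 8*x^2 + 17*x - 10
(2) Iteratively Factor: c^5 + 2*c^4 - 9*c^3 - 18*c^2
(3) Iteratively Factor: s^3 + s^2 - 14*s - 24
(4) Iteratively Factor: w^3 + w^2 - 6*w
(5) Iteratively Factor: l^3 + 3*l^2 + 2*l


(1) = (x - 2)*(x^2 - 6*x + 5) = (x - 5)*(x - 2)*(x - 1)
(2) = (c - 3)*(c^4 + 5*c^3 + 6*c^2) = c*(c - 3)*(c^3 + 5*c^2 + 6*c) = c*(c - 3)*(c + 3)*(c^2 + 2*c) = c^2*(c - 3)*(c + 3)*(c + 2)
(3) = (s + 3)*(s^2 - 2*s - 8) = (s - 4)*(s + 3)*(s + 2)
(4) = (w)*(w^2 + w - 6) = w*(w - 2)*(w + 3)
(5) = (l + 2)*(l^2 + l) = l*(l + 2)*(l + 1)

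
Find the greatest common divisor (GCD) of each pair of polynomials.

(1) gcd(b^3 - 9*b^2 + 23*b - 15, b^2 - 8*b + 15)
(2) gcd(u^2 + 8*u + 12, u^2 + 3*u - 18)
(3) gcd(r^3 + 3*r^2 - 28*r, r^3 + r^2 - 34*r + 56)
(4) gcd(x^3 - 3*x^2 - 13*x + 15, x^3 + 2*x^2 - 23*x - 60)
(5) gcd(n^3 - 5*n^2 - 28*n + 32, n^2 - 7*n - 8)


(1) = b^2 - 8*b + 15
(2) = u + 6
(3) = r^2 + 3*r - 28
(4) = x^2 - 2*x - 15
(5) = gcd((n - 8)*(n - 1)*(n + 4), (n - 8)*(n + 1)) = n - 8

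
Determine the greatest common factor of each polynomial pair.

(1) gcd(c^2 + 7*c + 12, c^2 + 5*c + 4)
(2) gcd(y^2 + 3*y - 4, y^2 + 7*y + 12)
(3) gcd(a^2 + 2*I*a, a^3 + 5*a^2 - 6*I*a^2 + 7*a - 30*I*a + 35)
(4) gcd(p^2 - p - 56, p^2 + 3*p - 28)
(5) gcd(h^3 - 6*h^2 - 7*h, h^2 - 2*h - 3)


(1) = gcd((c + 3)*(c + 4), (c + 1)*(c + 4)) = c + 4
(2) = gcd((y - 1)*(y + 4), (y + 3)*(y + 4)) = y + 4
(3) = 1
(4) = gcd((p - 8)*(p + 7), (p - 4)*(p + 7)) = p + 7
(5) = h + 1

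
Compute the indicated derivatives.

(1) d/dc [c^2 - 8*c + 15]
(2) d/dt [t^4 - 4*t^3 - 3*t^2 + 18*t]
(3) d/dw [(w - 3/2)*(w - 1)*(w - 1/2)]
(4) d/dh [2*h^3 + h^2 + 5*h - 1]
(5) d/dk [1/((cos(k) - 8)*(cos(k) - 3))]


(1) = 2*c - 8
(2) = 4*t^3 - 12*t^2 - 6*t + 18
(3) = 3*w^2 - 6*w + 11/4
(4) = 6*h^2 + 2*h + 5
(5) = (2*cos(k) - 11)*sin(k)/((cos(k) - 8)^2*(cos(k) - 3)^2)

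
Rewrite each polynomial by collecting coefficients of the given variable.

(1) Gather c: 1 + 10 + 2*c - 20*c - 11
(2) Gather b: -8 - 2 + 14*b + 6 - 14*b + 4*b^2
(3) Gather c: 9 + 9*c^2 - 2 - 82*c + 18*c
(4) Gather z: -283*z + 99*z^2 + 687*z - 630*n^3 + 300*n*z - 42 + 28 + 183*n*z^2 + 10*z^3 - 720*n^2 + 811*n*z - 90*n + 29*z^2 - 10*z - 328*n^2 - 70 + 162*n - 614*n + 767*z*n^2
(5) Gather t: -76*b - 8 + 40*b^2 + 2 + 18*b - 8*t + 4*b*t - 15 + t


(1) = -18*c
(2) = 4*b^2 - 4
(3) = 9*c^2 - 64*c + 7
(4) = -630*n^3 - 1048*n^2 - 542*n + 10*z^3 + z^2*(183*n + 128) + z*(767*n^2 + 1111*n + 394) - 84
(5) = 40*b^2 - 58*b + t*(4*b - 7) - 21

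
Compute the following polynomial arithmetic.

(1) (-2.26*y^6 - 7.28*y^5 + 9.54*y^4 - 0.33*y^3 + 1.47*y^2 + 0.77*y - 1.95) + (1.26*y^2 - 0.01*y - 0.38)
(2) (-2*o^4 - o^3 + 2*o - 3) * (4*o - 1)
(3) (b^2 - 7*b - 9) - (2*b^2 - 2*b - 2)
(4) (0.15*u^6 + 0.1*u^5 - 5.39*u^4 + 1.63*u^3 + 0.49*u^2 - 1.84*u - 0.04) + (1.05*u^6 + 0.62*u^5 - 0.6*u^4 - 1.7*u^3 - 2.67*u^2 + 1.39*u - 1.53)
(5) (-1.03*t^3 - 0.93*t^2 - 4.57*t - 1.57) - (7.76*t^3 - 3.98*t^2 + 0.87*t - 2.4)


(1) = -2.26*y^6 - 7.28*y^5 + 9.54*y^4 - 0.33*y^3 + 2.73*y^2 + 0.76*y - 2.33
(2) = -8*o^5 - 2*o^4 + o^3 + 8*o^2 - 14*o + 3
(3) = -b^2 - 5*b - 7
(4) = 1.2*u^6 + 0.72*u^5 - 5.99*u^4 - 0.07*u^3 - 2.18*u^2 - 0.45*u - 1.57
(5) = -8.79*t^3 + 3.05*t^2 - 5.44*t + 0.83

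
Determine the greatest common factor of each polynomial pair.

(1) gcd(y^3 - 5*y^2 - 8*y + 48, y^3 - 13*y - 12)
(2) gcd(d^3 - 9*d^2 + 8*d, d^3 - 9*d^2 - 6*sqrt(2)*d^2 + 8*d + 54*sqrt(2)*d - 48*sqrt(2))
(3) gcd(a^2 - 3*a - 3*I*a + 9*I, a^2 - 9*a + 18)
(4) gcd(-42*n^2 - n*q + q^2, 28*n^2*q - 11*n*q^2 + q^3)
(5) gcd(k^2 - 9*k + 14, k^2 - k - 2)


(1) = gcd((y - 4)^2*(y + 3), (y - 4)*(y + 1)*(y + 3)) = y^2 - y - 12
(2) = gcd(d*(d - 8)*(d - 1), (d - 8)*(d - 1)*(d - 6*sqrt(2))) = d^2 - 9*d + 8
(3) = a - 3
(4) = gcd((-7*n + q)*(6*n + q), q*(-7*n + q)*(-4*n + q)) = -7*n + q
(5) = gcd((k - 7)*(k - 2), (k - 2)*(k + 1)) = k - 2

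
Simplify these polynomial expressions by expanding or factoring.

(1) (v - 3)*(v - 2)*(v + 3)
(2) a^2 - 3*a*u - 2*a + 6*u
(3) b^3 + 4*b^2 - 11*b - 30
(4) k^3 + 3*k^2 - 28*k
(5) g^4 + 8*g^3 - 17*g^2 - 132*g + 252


(1) = v^3 - 2*v^2 - 9*v + 18
(2) = (a - 2)*(a - 3*u)
(3) = (b - 3)*(b + 2)*(b + 5)
(4) = k*(k - 4)*(k + 7)
(5) = (g - 3)*(g - 2)*(g + 6)*(g + 7)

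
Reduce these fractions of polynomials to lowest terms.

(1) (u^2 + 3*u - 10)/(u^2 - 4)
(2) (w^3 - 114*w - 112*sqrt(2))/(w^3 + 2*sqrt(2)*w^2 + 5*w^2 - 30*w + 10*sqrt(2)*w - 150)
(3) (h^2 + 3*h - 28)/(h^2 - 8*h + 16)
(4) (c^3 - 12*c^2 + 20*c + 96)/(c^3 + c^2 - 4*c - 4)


(1) = (u + 5)/(u + 2)
(2) = (w^3 - 114*w - 112*sqrt(2))/(w^3 + w^2*(2*sqrt(2) + 5) + w*(-30 + 10*sqrt(2)) - 150)
(3) = (h + 7)/(h - 4)
(4) = (c^2 - 14*c + 48)/(c^2 - c - 2)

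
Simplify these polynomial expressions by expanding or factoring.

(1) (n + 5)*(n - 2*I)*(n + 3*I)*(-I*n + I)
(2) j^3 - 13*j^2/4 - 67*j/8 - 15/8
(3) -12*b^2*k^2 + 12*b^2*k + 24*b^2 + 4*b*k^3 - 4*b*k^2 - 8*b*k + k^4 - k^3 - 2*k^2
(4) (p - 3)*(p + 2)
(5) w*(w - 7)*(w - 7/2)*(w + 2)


(1) = -I*n^4 + n^3 - 4*I*n^3 + 4*n^2 - I*n^2 - 5*n - 24*I*n + 30*I
(2) = (j - 5)*(j + 1/4)*(j + 3/2)
(3) = (-2*b + k)*(6*b + k)*(k - 2)*(k + 1)
(4) = p^2 - p - 6
(5) = w^4 - 17*w^3/2 + 7*w^2/2 + 49*w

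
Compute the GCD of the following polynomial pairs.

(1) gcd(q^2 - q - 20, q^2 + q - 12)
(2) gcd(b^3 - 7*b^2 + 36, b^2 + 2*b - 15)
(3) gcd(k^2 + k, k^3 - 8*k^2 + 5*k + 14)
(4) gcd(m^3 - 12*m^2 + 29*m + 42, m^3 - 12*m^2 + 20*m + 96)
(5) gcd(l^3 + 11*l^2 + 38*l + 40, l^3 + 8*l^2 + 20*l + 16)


(1) = q + 4
(2) = gcd((b - 6)*(b - 3)*(b + 2), (b - 3)*(b + 5)) = b - 3
(3) = gcd(k*(k + 1), (k - 7)*(k - 2)*(k + 1)) = k + 1
(4) = m - 6
(5) = gcd((l + 2)*(l + 4)*(l + 5), (l + 2)^2*(l + 4)) = l^2 + 6*l + 8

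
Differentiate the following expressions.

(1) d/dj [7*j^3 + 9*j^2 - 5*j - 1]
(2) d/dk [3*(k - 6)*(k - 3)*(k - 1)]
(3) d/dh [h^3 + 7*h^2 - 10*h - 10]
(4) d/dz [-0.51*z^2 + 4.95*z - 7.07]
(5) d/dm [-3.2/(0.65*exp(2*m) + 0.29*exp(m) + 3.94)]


(1) = 21*j^2 + 18*j - 5
(2) = 9*k^2 - 60*k + 81
(3) = 3*h^2 + 14*h - 10
(4) = 4.95 - 1.02*z
(5) = (4.16*exp(m) + 0.928)*exp(m)/(0.65*exp(2*m) + 0.29*exp(m) + 3.94)^2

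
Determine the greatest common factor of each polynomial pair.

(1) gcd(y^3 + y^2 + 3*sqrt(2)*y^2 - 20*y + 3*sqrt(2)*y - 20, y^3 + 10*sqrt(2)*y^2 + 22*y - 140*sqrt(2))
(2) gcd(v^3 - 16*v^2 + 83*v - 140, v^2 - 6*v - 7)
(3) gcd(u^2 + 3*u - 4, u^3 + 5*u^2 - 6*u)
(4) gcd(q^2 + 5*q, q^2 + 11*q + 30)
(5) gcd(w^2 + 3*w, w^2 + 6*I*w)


(1) = y^2 + 3*sqrt(2)*y - 20
(2) = v - 7
(3) = u - 1
(4) = q + 5
(5) = w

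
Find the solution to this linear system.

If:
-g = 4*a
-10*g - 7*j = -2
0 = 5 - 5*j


Then:
a = 1/8
g = -1/2
j = 1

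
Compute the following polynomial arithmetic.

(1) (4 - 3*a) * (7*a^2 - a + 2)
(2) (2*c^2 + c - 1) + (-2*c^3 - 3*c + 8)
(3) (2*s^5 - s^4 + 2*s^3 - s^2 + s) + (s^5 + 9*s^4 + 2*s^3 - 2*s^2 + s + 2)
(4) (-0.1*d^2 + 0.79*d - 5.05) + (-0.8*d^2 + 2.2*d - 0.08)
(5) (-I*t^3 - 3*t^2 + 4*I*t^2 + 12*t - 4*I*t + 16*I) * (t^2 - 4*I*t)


(1) = -21*a^3 + 31*a^2 - 10*a + 8
(2) = -2*c^3 + 2*c^2 - 2*c + 7
(3) = 3*s^5 + 8*s^4 + 4*s^3 - 3*s^2 + 2*s + 2
(4) = -0.9*d^2 + 2.99*d - 5.13
(5) = -I*t^5 - 7*t^4 + 4*I*t^4 + 28*t^3 + 8*I*t^3 - 16*t^2 - 32*I*t^2 + 64*t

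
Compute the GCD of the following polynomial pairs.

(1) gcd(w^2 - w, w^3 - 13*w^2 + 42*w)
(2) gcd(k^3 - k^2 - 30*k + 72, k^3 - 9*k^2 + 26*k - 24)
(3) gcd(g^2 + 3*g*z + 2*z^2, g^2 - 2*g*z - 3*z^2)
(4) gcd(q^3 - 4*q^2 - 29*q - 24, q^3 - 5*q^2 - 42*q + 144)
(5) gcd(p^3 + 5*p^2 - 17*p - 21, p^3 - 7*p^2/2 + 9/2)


(1) = gcd(w*(w - 1), w*(w - 7)*(w - 6)) = w
(2) = k^2 - 7*k + 12
(3) = g + z
(4) = q - 8
(5) = gcd((p - 3)*(p + 1)*(p + 7), (p - 3)*(p - 3/2)*(p + 1)) = p^2 - 2*p - 3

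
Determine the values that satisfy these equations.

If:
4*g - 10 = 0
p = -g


Then:
g = 5/2
p = -5/2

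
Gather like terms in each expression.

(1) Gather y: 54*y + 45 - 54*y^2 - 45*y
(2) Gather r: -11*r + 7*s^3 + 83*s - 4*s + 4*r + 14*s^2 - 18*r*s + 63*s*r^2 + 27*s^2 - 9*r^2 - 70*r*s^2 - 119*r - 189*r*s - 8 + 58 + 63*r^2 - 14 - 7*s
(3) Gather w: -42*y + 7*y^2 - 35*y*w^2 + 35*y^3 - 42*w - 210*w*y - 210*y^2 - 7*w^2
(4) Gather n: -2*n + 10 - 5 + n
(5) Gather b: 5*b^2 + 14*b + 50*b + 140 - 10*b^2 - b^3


(1) = -54*y^2 + 9*y + 45
(2) = r^2*(63*s + 54) + r*(-70*s^2 - 207*s - 126) + 7*s^3 + 41*s^2 + 72*s + 36
(3) = w^2*(-35*y - 7) + w*(-210*y - 42) + 35*y^3 - 203*y^2 - 42*y
(4) = 5 - n
(5) = -b^3 - 5*b^2 + 64*b + 140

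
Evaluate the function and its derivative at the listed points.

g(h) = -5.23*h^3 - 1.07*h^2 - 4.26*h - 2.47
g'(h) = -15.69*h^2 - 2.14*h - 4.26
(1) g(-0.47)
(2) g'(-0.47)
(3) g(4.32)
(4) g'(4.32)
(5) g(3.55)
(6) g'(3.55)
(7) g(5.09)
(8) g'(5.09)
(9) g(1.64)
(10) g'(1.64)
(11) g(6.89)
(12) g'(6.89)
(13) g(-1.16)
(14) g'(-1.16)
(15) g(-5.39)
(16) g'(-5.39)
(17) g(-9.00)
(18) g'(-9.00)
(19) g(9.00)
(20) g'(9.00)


(1) = -0.16
(2) = -6.72
(3) = -462.49
(4) = -306.32
(5) = -265.06
(6) = -209.59
(7) = -741.57
(8) = -421.65
(9) = -35.40
(10) = -49.97
(11) = -1793.26
(12) = -763.84
(13) = 9.20
(14) = -22.89
(15) = 808.38
(16) = -448.55
(17) = 3761.87
(18) = -1255.89
(19) = -3940.15
(20) = -1294.41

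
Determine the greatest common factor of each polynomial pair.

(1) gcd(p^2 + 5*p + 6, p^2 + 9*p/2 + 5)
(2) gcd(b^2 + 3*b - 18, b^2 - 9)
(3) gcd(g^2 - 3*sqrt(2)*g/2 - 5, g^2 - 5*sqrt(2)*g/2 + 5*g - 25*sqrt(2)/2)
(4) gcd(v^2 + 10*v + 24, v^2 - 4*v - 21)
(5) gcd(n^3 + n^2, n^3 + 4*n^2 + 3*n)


(1) = p + 2
(2) = b - 3
(3) = gcd((g - 5*sqrt(2)/2)*(g + sqrt(2)), (g + 5)*(g - 5*sqrt(2)/2)) = g - 5*sqrt(2)/2
(4) = gcd((v + 4)*(v + 6), (v - 7)*(v + 3)) = 1
(5) = n^2 + n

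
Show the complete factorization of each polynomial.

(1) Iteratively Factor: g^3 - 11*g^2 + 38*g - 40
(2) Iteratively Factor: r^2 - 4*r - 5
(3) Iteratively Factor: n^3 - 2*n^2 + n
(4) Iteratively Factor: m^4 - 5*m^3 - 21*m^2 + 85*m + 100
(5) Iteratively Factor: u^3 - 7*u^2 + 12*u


(1) = (g - 2)*(g^2 - 9*g + 20) = (g - 4)*(g - 2)*(g - 5)
(2) = (r - 5)*(r + 1)
(3) = (n)*(n^2 - 2*n + 1) = n*(n - 1)*(n - 1)
(4) = (m - 5)*(m^3 - 21*m - 20) = (m - 5)*(m + 4)*(m^2 - 4*m - 5) = (m - 5)*(m + 1)*(m + 4)*(m - 5)
(5) = (u - 3)*(u^2 - 4*u) = u*(u - 3)*(u - 4)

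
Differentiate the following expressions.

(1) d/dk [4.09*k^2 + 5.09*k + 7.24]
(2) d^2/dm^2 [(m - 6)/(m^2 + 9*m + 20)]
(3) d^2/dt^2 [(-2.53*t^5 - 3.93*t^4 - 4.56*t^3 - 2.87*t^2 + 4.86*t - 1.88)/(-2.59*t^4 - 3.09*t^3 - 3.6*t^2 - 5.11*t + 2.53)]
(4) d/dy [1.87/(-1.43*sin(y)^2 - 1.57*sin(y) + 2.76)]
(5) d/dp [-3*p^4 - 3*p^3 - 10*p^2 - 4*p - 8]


(1) = 8.18*k + 5.09
(2) = 2*((m - 6)*(2*m + 9)^2 - 3*(m + 1)*(m^2 + 9*m + 20))/(m^2 + 9*m + 20)^3
(3) = (-0.592548*t^9 - 136.3899*t^8 - 497.30208*t^7 - 156.822896*t^6 + 726.474354*t^5 + 619.41429*t^4 - 134.59595*t^3 + 121.187436*t^2 + 205.22988*t + 43.505666)/(17.373979*t^12 + 62.184087*t^11 + 146.636217*t^10 + 305.205762*t^9 + 398.279247*t^8 + 430.898355*t^7 + 376.600458*t^6 + 70.967865*t^5 - 6.311409*t^4 - 86.482106*t^3 - 129.061119*t^2 + 98.125797*t - 16.194277)
(4) = (5.3482*sin(y) + 2.9359)*cos(y)/(1.43*sin(y)^2 + 1.57*sin(y) - 2.76)^2
(5) = -12*p^3 - 9*p^2 - 20*p - 4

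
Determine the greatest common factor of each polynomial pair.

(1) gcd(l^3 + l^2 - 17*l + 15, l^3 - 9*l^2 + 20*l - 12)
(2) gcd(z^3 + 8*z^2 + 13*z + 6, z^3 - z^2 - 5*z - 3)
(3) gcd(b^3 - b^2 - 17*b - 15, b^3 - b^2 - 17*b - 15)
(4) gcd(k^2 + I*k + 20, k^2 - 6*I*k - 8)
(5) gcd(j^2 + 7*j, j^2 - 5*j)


(1) = gcd((l - 3)*(l - 1)*(l + 5), (l - 6)*(l - 2)*(l - 1)) = l - 1
(2) = z^2 + 2*z + 1
(3) = b^3 - b^2 - 17*b - 15
(4) = k - 4*I
(5) = gcd(j*(j + 7), j*(j - 5)) = j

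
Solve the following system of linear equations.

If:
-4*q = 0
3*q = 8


Then:
No Solution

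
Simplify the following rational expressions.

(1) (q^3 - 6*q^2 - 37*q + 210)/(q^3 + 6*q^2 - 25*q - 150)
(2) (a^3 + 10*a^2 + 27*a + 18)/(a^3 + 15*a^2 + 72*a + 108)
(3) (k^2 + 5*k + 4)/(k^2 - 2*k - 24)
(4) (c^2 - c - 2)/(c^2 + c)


(1) = (q - 7)/(q + 5)
(2) = (a + 1)/(a + 6)
(3) = (k + 1)/(k - 6)
(4) = (c - 2)/c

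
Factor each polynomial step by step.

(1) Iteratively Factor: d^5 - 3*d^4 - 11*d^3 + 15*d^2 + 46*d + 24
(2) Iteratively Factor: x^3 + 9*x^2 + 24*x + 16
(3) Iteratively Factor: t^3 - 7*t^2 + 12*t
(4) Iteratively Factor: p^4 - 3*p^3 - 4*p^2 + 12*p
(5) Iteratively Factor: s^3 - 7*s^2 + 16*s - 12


(1) = (d - 4)*(d^4 + d^3 - 7*d^2 - 13*d - 6) = (d - 4)*(d + 1)*(d^3 - 7*d - 6) = (d - 4)*(d + 1)^2*(d^2 - d - 6) = (d - 4)*(d + 1)^2*(d + 2)*(d - 3)
(2) = (x + 4)*(x^2 + 5*x + 4) = (x + 1)*(x + 4)*(x + 4)
(3) = (t - 3)*(t^2 - 4*t) = t*(t - 3)*(t - 4)
(4) = (p - 3)*(p^3 - 4*p) = (p - 3)*(p - 2)*(p^2 + 2*p) = p*(p - 3)*(p - 2)*(p + 2)
(5) = (s - 2)*(s^2 - 5*s + 6) = (s - 3)*(s - 2)*(s - 2)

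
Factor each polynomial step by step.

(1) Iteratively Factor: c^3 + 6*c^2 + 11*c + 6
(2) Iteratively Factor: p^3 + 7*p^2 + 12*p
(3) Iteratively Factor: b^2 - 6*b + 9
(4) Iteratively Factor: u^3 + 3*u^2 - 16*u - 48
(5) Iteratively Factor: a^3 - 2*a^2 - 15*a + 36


(1) = (c + 1)*(c^2 + 5*c + 6) = (c + 1)*(c + 2)*(c + 3)
(2) = (p + 4)*(p^2 + 3*p) = p*(p + 4)*(p + 3)
(3) = (b - 3)*(b - 3)
(4) = (u - 4)*(u^2 + 7*u + 12) = (u - 4)*(u + 4)*(u + 3)
(5) = (a - 3)*(a^2 + a - 12) = (a - 3)^2*(a + 4)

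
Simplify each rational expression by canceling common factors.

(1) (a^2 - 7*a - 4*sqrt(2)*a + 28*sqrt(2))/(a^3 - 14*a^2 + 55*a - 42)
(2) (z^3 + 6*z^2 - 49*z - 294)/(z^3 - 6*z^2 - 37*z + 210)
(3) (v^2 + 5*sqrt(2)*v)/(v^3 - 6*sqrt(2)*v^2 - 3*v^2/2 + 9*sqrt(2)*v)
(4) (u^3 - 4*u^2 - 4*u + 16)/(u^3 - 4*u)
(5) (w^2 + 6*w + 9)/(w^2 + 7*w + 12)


(1) = (a - 4*sqrt(2))/(a^2 - 7*a + 6)
(2) = (z + 7)/(z - 5)
(3) = (2*v + 10*sqrt(2))/(2*v^2 + v*(-12*sqrt(2) - 3) + 18*sqrt(2))
(4) = (u - 4)/u
(5) = (w + 3)/(w + 4)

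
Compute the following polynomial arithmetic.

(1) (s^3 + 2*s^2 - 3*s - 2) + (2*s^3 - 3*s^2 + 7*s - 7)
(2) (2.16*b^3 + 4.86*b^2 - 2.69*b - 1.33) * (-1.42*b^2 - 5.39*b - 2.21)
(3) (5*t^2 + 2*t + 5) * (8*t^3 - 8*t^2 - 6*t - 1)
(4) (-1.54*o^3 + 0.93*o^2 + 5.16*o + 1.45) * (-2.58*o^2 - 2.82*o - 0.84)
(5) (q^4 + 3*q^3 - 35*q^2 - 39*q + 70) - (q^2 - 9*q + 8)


(1) = 3*s^3 - s^2 + 4*s - 9
(2) = -3.0672*b^5 - 18.5436*b^4 - 27.1492*b^3 + 5.6471*b^2 + 13.1136*b + 2.9393
(3) = 40*t^5 - 24*t^4 - 6*t^3 - 57*t^2 - 32*t - 5
(4) = 3.9732*o^5 + 1.9434*o^4 - 14.6418*o^3 - 19.0734*o^2 - 8.4234*o - 1.218
(5) = q^4 + 3*q^3 - 36*q^2 - 30*q + 62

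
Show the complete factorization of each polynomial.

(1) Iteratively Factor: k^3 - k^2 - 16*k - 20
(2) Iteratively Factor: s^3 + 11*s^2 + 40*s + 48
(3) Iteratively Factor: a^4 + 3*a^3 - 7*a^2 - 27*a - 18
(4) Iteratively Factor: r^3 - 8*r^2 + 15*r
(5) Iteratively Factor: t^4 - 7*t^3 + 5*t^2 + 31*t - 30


(1) = (k - 5)*(k^2 + 4*k + 4) = (k - 5)*(k + 2)*(k + 2)
(2) = (s + 4)*(s^2 + 7*s + 12) = (s + 3)*(s + 4)*(s + 4)
(3) = (a - 3)*(a^3 + 6*a^2 + 11*a + 6) = (a - 3)*(a + 1)*(a^2 + 5*a + 6) = (a - 3)*(a + 1)*(a + 2)*(a + 3)
(4) = (r - 5)*(r^2 - 3*r) = (r - 5)*(r - 3)*(r)
(5) = (t - 5)*(t^3 - 2*t^2 - 5*t + 6) = (t - 5)*(t - 3)*(t^2 + t - 2) = (t - 5)*(t - 3)*(t - 1)*(t + 2)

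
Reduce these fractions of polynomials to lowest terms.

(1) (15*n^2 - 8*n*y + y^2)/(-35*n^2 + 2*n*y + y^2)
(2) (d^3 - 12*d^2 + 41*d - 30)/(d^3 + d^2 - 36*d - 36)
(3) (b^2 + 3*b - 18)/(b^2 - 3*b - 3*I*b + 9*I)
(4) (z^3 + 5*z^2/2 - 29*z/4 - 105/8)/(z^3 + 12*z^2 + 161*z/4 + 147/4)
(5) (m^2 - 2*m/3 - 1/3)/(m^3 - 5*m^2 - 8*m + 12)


(1) = (-3*n + y)/(7*n + y)
(2) = (d^2 - 6*d + 5)/(d^2 + 7*d + 6)
(3) = (b + 6)/(b - 3*I)
(4) = (2*z - 5)/(2*z + 14)
(5) = (3*m + 1)/(3*m^2 - 12*m - 36)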